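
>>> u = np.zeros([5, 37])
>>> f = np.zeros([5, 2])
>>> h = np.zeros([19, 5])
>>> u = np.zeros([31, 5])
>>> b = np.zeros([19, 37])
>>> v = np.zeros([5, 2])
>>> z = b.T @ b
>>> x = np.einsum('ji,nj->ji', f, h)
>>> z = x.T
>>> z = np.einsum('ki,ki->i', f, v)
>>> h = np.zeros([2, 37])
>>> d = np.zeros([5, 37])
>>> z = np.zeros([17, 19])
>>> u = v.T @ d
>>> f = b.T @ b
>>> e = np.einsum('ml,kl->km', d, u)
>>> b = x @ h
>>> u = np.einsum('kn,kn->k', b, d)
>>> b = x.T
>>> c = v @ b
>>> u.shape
(5,)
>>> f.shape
(37, 37)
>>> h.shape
(2, 37)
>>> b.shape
(2, 5)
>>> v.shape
(5, 2)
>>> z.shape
(17, 19)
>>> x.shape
(5, 2)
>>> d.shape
(5, 37)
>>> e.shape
(2, 5)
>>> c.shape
(5, 5)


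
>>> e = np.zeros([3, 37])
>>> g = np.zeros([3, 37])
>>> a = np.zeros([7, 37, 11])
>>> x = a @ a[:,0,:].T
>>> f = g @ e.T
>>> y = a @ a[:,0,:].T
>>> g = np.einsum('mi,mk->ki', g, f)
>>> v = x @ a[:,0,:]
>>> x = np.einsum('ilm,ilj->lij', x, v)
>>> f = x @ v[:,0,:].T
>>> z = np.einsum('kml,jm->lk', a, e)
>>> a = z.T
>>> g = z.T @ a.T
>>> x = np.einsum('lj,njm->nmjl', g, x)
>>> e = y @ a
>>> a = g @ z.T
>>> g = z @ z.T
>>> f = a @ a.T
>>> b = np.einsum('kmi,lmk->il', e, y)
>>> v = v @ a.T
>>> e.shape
(7, 37, 11)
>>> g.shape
(11, 11)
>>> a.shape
(7, 11)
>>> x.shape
(37, 11, 7, 7)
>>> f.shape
(7, 7)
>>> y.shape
(7, 37, 7)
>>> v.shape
(7, 37, 7)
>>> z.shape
(11, 7)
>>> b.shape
(11, 7)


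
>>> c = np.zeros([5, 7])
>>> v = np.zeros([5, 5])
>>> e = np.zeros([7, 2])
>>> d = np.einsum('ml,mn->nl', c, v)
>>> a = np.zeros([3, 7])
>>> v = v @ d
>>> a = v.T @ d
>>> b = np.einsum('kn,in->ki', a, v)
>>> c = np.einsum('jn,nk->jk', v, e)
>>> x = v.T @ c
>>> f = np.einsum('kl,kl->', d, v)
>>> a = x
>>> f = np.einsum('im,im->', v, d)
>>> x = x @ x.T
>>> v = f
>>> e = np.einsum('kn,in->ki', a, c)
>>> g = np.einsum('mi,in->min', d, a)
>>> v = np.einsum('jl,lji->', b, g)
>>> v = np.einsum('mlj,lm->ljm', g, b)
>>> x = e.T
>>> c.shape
(5, 2)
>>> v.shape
(7, 2, 5)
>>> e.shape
(7, 5)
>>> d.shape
(5, 7)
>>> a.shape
(7, 2)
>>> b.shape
(7, 5)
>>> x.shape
(5, 7)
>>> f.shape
()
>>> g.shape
(5, 7, 2)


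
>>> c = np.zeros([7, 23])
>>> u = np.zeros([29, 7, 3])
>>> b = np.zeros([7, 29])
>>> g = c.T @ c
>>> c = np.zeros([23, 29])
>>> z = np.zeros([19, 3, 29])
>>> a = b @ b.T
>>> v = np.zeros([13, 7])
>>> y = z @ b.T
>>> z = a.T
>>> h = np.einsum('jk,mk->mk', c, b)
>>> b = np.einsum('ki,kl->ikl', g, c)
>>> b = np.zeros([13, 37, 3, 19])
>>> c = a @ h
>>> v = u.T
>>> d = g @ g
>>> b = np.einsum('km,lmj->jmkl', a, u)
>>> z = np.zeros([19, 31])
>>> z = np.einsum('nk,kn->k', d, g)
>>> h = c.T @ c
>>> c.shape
(7, 29)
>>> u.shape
(29, 7, 3)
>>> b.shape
(3, 7, 7, 29)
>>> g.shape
(23, 23)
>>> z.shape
(23,)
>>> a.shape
(7, 7)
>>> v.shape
(3, 7, 29)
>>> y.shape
(19, 3, 7)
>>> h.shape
(29, 29)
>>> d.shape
(23, 23)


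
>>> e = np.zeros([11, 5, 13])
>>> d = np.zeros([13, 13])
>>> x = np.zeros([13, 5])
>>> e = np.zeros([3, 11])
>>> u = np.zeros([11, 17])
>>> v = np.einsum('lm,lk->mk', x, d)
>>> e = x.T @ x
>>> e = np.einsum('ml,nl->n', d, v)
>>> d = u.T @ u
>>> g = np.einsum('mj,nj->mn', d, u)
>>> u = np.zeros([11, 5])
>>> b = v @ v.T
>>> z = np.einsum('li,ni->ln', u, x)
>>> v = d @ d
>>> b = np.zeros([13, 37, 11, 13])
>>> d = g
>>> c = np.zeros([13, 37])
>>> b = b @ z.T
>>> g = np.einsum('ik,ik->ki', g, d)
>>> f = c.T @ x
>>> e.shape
(5,)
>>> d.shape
(17, 11)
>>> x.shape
(13, 5)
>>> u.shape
(11, 5)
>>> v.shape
(17, 17)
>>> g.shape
(11, 17)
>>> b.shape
(13, 37, 11, 11)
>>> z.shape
(11, 13)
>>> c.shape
(13, 37)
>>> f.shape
(37, 5)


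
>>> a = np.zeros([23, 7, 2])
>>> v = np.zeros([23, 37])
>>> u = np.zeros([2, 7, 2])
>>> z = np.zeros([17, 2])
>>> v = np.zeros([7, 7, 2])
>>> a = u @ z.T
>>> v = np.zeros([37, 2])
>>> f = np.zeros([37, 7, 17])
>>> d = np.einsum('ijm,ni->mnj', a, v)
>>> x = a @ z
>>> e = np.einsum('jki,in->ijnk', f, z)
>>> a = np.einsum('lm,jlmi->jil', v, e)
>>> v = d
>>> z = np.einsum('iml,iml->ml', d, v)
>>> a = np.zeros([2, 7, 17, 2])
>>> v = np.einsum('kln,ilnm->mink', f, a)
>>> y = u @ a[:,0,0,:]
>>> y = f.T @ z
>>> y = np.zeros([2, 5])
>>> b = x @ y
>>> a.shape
(2, 7, 17, 2)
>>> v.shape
(2, 2, 17, 37)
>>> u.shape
(2, 7, 2)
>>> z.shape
(37, 7)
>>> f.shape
(37, 7, 17)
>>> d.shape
(17, 37, 7)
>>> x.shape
(2, 7, 2)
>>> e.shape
(17, 37, 2, 7)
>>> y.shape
(2, 5)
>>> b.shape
(2, 7, 5)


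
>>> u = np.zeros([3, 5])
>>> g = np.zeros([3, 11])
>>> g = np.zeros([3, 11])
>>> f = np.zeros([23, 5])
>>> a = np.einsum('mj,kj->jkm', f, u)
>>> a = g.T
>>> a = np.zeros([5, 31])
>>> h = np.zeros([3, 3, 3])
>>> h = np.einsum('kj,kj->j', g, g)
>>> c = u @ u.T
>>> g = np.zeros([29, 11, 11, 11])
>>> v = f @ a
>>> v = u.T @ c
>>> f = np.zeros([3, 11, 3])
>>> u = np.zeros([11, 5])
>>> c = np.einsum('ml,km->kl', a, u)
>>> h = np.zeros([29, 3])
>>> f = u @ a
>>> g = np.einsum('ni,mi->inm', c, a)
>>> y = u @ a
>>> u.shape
(11, 5)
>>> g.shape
(31, 11, 5)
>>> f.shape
(11, 31)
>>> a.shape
(5, 31)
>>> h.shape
(29, 3)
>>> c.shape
(11, 31)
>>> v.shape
(5, 3)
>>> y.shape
(11, 31)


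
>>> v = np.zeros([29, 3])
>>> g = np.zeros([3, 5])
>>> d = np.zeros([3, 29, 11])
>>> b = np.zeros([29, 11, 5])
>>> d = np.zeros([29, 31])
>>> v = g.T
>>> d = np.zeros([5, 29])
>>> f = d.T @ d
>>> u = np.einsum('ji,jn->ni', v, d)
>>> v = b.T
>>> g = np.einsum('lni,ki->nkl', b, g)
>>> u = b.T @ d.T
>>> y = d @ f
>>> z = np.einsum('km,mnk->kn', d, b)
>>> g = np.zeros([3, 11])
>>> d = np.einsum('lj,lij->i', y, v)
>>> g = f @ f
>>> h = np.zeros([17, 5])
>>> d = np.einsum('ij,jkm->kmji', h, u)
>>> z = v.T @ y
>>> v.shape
(5, 11, 29)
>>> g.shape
(29, 29)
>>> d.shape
(11, 5, 5, 17)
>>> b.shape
(29, 11, 5)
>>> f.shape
(29, 29)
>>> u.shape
(5, 11, 5)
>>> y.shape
(5, 29)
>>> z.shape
(29, 11, 29)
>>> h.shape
(17, 5)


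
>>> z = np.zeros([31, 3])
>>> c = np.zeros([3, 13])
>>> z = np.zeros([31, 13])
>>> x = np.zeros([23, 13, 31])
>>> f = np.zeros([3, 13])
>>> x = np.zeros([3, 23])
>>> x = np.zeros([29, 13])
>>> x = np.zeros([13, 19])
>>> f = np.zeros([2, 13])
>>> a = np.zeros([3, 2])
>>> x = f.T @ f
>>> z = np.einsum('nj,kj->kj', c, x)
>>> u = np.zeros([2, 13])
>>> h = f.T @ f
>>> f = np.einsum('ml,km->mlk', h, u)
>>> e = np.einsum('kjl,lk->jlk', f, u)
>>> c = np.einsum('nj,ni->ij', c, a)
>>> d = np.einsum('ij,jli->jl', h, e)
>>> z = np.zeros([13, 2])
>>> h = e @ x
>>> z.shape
(13, 2)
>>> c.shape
(2, 13)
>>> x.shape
(13, 13)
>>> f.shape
(13, 13, 2)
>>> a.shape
(3, 2)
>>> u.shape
(2, 13)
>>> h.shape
(13, 2, 13)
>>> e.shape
(13, 2, 13)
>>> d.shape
(13, 2)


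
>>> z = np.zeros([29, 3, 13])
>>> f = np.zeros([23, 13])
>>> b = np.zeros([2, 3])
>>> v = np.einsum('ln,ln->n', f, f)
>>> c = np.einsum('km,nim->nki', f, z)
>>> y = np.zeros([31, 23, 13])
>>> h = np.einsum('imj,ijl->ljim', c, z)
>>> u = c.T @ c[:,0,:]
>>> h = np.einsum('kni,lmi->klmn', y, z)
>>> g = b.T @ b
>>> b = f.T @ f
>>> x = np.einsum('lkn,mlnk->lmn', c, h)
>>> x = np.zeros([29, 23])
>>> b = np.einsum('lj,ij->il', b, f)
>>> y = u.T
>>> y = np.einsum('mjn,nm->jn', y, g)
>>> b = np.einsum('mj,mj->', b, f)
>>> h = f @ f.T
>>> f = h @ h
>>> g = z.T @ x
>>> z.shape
(29, 3, 13)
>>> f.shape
(23, 23)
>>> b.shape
()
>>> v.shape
(13,)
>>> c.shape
(29, 23, 3)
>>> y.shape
(23, 3)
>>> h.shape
(23, 23)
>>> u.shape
(3, 23, 3)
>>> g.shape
(13, 3, 23)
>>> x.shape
(29, 23)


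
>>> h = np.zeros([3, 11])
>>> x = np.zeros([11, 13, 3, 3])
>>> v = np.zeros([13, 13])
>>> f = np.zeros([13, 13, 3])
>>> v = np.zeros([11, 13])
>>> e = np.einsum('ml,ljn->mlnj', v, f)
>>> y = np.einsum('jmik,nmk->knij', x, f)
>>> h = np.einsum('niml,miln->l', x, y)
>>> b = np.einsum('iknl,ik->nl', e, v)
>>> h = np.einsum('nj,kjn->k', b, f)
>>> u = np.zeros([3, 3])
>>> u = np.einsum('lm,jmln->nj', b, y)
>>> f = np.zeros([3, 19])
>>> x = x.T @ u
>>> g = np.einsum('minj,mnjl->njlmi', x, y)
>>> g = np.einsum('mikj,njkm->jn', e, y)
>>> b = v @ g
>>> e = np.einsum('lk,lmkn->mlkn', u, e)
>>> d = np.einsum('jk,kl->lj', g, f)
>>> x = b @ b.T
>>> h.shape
(13,)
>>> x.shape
(11, 11)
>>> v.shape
(11, 13)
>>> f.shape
(3, 19)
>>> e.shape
(13, 11, 3, 13)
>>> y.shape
(3, 13, 3, 11)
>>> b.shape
(11, 3)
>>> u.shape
(11, 3)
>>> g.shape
(13, 3)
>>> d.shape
(19, 13)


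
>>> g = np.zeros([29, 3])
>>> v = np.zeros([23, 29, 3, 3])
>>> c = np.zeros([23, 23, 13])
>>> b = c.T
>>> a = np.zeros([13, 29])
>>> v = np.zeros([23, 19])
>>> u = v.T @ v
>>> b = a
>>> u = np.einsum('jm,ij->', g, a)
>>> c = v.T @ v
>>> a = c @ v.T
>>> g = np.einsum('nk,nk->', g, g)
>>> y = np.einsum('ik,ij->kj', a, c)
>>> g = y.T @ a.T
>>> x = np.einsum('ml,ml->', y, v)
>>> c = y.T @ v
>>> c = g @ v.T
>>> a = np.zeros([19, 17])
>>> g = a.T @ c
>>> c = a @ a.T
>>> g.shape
(17, 23)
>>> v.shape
(23, 19)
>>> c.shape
(19, 19)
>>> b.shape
(13, 29)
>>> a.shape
(19, 17)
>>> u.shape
()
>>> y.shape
(23, 19)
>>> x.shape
()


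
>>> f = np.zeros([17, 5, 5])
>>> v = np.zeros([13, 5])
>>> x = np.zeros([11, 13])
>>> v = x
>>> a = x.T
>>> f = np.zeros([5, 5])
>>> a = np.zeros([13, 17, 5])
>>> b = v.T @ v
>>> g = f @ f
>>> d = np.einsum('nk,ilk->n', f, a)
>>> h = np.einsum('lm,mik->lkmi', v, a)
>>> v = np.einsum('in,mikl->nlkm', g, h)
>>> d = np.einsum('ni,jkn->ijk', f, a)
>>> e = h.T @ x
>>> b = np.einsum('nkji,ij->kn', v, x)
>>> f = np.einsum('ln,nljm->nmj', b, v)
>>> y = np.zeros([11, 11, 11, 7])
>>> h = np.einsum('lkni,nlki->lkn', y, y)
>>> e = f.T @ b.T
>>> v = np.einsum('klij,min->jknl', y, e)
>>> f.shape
(5, 11, 13)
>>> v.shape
(7, 11, 17, 11)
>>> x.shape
(11, 13)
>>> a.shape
(13, 17, 5)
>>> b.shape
(17, 5)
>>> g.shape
(5, 5)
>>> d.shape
(5, 13, 17)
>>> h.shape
(11, 11, 11)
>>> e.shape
(13, 11, 17)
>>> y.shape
(11, 11, 11, 7)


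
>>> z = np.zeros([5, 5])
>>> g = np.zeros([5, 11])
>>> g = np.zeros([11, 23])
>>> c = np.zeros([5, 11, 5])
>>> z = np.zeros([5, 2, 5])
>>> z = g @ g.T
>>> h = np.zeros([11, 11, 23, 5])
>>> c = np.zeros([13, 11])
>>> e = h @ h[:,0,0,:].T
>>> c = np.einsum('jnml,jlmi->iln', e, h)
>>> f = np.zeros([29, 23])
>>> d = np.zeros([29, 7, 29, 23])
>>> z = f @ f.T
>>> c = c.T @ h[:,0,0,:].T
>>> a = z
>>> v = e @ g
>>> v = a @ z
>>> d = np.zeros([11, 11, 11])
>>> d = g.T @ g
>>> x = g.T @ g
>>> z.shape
(29, 29)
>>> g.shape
(11, 23)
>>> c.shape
(11, 11, 11)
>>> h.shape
(11, 11, 23, 5)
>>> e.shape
(11, 11, 23, 11)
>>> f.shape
(29, 23)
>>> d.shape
(23, 23)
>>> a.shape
(29, 29)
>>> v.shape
(29, 29)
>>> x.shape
(23, 23)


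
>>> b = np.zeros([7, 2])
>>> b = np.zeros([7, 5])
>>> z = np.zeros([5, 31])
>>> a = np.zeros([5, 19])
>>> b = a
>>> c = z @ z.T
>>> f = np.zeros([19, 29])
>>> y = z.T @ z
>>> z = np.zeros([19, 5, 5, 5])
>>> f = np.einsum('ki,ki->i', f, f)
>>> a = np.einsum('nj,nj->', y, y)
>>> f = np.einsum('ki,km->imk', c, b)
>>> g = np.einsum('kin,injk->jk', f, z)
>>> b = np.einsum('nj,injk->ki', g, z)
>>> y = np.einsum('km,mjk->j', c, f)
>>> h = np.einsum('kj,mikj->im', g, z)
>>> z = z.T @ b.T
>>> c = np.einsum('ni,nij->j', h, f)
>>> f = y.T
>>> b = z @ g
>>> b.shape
(5, 5, 5, 5)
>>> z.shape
(5, 5, 5, 5)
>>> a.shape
()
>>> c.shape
(5,)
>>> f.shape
(19,)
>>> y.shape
(19,)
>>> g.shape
(5, 5)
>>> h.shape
(5, 19)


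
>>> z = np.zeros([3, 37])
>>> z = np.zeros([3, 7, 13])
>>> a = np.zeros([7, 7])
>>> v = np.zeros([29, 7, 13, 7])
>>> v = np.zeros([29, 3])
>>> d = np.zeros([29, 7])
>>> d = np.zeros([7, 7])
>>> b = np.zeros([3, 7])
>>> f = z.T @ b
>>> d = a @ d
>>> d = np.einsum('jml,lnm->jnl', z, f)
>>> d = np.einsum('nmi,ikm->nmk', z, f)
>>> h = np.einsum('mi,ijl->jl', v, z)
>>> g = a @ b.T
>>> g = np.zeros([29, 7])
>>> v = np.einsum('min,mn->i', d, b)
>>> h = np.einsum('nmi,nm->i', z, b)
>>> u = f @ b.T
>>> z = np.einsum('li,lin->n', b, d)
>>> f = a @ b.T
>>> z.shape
(7,)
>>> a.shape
(7, 7)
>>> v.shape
(7,)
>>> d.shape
(3, 7, 7)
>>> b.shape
(3, 7)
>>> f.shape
(7, 3)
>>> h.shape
(13,)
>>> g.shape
(29, 7)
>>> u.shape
(13, 7, 3)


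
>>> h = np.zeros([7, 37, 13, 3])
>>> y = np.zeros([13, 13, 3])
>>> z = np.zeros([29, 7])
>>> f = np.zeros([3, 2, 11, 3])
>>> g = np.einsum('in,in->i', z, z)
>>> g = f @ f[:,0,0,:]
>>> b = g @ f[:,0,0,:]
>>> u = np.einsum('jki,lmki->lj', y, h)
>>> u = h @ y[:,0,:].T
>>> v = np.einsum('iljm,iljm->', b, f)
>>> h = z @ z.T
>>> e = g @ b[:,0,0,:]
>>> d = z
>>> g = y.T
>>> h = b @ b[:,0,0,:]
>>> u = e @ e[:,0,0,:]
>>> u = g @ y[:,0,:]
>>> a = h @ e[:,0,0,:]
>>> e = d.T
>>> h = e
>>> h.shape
(7, 29)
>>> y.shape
(13, 13, 3)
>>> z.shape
(29, 7)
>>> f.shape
(3, 2, 11, 3)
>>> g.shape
(3, 13, 13)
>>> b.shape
(3, 2, 11, 3)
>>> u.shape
(3, 13, 3)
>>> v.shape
()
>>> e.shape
(7, 29)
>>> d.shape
(29, 7)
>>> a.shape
(3, 2, 11, 3)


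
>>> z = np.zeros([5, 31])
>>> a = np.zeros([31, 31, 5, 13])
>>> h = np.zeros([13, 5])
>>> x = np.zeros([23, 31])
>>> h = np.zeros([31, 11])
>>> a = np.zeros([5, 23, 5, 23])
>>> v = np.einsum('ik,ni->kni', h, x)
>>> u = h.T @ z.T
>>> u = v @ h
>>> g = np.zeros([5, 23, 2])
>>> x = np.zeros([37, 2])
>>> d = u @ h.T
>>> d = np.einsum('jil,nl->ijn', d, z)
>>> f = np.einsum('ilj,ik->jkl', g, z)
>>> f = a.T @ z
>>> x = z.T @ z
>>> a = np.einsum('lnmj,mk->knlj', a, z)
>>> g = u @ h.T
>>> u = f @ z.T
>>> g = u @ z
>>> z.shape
(5, 31)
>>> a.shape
(31, 23, 5, 23)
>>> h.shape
(31, 11)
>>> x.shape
(31, 31)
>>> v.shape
(11, 23, 31)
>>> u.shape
(23, 5, 23, 5)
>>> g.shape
(23, 5, 23, 31)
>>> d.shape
(23, 11, 5)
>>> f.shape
(23, 5, 23, 31)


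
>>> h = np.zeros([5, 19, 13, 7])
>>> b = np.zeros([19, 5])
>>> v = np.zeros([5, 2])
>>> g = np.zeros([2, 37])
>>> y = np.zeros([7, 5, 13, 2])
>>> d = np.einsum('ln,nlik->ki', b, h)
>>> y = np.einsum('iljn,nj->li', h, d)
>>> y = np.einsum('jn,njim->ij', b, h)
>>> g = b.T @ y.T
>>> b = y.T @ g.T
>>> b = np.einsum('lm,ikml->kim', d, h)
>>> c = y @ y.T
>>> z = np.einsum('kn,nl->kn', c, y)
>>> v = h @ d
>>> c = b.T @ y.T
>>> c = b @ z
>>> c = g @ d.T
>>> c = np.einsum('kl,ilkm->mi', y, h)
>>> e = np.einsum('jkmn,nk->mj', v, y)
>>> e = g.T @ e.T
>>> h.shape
(5, 19, 13, 7)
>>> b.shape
(19, 5, 13)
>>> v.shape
(5, 19, 13, 13)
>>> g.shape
(5, 13)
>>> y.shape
(13, 19)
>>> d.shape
(7, 13)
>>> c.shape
(7, 5)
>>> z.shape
(13, 13)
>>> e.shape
(13, 13)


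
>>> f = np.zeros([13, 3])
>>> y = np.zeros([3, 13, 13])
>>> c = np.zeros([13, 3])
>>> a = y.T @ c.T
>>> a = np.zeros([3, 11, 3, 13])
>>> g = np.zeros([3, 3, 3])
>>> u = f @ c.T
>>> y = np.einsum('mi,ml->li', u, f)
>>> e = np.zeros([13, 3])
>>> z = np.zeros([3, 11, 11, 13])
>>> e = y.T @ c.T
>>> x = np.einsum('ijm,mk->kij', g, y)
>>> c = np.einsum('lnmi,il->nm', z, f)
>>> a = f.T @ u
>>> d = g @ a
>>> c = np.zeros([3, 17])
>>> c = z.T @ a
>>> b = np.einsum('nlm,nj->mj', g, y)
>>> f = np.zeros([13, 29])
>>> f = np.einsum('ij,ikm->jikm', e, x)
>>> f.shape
(13, 13, 3, 3)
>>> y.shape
(3, 13)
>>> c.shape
(13, 11, 11, 13)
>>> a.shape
(3, 13)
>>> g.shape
(3, 3, 3)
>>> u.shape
(13, 13)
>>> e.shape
(13, 13)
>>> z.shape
(3, 11, 11, 13)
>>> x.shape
(13, 3, 3)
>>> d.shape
(3, 3, 13)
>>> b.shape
(3, 13)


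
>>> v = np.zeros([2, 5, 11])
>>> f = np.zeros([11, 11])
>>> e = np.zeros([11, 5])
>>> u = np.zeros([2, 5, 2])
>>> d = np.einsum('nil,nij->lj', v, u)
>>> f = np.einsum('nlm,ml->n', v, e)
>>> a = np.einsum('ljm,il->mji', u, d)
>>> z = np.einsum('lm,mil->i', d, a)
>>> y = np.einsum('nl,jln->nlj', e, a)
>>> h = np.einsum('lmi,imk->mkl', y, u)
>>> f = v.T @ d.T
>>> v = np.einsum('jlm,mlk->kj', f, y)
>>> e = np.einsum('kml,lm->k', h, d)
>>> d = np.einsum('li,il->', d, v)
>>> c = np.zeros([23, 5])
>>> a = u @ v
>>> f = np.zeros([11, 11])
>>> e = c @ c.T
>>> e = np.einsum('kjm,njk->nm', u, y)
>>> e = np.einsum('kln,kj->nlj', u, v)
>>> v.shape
(2, 11)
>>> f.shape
(11, 11)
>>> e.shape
(2, 5, 11)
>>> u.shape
(2, 5, 2)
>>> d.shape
()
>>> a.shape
(2, 5, 11)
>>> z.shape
(5,)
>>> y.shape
(11, 5, 2)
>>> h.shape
(5, 2, 11)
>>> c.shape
(23, 5)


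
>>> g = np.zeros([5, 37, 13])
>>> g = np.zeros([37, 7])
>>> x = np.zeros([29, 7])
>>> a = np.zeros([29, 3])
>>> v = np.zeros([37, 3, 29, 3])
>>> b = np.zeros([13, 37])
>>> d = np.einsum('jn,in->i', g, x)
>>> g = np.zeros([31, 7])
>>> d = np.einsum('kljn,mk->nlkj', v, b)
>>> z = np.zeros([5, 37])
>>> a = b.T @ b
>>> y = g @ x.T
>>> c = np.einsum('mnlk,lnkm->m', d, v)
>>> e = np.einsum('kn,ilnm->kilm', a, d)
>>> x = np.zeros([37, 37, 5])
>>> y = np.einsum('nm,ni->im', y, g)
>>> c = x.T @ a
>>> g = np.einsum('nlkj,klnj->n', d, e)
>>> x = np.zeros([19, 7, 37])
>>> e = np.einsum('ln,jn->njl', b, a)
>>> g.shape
(3,)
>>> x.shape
(19, 7, 37)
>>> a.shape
(37, 37)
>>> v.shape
(37, 3, 29, 3)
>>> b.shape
(13, 37)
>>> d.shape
(3, 3, 37, 29)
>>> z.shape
(5, 37)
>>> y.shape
(7, 29)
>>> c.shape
(5, 37, 37)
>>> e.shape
(37, 37, 13)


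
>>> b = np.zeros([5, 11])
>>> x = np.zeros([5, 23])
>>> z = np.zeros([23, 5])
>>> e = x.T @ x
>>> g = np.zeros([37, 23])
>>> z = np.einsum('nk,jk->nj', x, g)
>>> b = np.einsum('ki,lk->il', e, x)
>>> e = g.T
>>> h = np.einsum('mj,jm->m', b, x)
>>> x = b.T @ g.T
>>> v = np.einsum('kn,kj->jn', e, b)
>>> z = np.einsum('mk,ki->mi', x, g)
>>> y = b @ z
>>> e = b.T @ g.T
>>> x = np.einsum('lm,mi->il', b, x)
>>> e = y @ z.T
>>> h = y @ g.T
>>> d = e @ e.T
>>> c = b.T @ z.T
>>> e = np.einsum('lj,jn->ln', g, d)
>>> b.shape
(23, 5)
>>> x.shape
(37, 23)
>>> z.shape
(5, 23)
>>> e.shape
(37, 23)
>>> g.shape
(37, 23)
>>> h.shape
(23, 37)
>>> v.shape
(5, 37)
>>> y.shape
(23, 23)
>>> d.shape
(23, 23)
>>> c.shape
(5, 5)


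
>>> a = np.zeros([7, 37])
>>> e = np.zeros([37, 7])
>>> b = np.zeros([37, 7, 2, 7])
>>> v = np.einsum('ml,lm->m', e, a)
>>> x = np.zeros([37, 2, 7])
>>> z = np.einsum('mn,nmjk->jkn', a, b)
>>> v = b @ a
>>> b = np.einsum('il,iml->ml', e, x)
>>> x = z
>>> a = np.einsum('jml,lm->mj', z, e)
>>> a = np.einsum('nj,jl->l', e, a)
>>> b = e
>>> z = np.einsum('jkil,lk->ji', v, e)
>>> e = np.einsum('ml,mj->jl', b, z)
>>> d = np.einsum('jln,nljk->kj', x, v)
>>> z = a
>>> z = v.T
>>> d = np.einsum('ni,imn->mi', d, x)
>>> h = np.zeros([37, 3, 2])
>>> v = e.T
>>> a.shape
(2,)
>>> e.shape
(2, 7)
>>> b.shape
(37, 7)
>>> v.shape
(7, 2)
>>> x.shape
(2, 7, 37)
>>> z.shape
(37, 2, 7, 37)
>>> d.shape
(7, 2)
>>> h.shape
(37, 3, 2)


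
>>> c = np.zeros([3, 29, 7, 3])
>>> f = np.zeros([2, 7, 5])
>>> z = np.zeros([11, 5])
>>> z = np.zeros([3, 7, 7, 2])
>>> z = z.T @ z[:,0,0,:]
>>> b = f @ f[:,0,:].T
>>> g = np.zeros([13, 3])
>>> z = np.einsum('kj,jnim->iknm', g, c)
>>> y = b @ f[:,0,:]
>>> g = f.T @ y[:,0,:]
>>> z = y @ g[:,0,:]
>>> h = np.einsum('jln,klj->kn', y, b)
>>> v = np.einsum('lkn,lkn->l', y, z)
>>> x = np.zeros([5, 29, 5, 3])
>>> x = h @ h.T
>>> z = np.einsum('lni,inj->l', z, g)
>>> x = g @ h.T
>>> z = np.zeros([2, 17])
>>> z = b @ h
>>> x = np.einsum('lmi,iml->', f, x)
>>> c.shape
(3, 29, 7, 3)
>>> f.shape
(2, 7, 5)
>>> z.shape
(2, 7, 5)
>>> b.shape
(2, 7, 2)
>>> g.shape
(5, 7, 5)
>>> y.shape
(2, 7, 5)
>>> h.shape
(2, 5)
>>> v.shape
(2,)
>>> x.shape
()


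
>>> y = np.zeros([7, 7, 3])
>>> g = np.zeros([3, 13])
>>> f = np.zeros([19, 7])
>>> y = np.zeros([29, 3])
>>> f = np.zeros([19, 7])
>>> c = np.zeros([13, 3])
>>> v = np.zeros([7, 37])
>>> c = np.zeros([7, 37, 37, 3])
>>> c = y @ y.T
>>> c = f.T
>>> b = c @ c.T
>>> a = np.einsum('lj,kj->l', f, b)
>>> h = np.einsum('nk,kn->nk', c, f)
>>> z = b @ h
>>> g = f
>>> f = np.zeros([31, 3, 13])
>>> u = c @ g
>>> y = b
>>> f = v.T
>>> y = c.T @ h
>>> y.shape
(19, 19)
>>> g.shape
(19, 7)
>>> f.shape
(37, 7)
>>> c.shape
(7, 19)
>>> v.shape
(7, 37)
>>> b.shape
(7, 7)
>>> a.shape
(19,)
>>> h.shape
(7, 19)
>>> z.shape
(7, 19)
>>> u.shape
(7, 7)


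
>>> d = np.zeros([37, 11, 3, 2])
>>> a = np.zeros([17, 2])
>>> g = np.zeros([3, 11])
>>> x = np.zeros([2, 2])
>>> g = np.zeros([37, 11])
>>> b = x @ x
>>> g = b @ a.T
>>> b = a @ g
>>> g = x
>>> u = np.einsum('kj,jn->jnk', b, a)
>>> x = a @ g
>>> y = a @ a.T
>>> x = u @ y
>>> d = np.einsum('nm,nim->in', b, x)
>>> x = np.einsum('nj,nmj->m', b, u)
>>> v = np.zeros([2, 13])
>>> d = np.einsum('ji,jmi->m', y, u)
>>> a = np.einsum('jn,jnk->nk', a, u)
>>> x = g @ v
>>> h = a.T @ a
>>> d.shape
(2,)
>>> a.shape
(2, 17)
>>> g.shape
(2, 2)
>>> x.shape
(2, 13)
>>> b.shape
(17, 17)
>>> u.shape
(17, 2, 17)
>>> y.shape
(17, 17)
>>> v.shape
(2, 13)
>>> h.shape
(17, 17)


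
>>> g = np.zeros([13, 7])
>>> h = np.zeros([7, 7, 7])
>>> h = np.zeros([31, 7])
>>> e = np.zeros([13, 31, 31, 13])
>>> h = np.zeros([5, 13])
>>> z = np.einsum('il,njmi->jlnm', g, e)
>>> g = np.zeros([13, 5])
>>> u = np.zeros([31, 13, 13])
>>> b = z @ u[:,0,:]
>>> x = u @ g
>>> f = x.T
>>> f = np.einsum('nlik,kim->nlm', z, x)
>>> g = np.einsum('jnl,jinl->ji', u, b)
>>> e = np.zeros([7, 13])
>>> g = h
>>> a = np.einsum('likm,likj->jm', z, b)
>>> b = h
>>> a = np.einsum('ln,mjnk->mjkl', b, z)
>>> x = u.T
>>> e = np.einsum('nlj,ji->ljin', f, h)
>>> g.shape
(5, 13)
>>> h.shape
(5, 13)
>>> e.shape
(7, 5, 13, 31)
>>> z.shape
(31, 7, 13, 31)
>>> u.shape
(31, 13, 13)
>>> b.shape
(5, 13)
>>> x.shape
(13, 13, 31)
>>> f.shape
(31, 7, 5)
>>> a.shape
(31, 7, 31, 5)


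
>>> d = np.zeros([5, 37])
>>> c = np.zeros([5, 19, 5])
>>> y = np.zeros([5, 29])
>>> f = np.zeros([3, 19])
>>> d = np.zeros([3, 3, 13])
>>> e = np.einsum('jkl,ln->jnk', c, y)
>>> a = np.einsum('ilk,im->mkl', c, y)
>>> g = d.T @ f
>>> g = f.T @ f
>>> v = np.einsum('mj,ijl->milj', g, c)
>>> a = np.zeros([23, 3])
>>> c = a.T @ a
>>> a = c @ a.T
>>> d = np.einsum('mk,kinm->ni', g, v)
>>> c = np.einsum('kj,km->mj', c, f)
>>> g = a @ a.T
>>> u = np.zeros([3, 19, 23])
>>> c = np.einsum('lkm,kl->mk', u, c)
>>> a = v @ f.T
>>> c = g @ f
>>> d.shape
(5, 5)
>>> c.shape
(3, 19)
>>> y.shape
(5, 29)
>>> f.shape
(3, 19)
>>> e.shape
(5, 29, 19)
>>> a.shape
(19, 5, 5, 3)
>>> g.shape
(3, 3)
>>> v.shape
(19, 5, 5, 19)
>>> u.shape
(3, 19, 23)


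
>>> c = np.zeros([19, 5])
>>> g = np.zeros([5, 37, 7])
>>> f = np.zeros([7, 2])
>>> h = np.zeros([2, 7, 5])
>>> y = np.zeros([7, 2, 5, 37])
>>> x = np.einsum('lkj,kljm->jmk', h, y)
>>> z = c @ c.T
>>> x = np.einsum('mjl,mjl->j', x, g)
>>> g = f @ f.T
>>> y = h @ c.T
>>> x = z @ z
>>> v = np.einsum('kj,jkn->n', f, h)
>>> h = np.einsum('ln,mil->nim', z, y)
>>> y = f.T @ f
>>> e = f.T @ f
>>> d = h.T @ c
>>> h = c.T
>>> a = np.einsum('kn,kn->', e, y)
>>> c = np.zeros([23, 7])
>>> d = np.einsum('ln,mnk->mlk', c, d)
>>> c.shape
(23, 7)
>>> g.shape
(7, 7)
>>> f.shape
(7, 2)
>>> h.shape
(5, 19)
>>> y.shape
(2, 2)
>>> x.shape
(19, 19)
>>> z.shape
(19, 19)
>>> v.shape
(5,)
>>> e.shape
(2, 2)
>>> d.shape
(2, 23, 5)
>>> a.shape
()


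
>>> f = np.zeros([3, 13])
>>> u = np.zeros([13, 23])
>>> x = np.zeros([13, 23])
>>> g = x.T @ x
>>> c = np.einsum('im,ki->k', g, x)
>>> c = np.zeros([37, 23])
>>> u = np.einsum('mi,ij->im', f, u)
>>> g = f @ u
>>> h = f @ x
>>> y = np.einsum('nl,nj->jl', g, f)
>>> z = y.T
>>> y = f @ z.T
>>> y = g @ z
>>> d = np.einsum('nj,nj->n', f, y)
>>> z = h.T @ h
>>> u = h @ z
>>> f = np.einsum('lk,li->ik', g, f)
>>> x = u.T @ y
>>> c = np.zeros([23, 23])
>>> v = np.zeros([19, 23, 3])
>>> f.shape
(13, 3)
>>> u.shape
(3, 23)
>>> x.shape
(23, 13)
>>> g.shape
(3, 3)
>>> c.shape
(23, 23)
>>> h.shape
(3, 23)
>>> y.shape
(3, 13)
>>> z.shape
(23, 23)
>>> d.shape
(3,)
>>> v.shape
(19, 23, 3)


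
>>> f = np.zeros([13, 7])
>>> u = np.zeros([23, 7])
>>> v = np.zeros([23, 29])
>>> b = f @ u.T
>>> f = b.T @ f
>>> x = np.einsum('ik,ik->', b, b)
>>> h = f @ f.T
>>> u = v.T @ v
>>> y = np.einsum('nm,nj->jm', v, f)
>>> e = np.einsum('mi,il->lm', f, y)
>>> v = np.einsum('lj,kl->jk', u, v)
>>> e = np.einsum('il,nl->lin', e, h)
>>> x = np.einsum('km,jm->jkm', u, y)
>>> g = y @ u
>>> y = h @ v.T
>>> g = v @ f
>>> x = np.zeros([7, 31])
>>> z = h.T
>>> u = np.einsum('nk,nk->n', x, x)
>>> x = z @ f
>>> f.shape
(23, 7)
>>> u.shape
(7,)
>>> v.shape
(29, 23)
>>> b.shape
(13, 23)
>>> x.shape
(23, 7)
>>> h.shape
(23, 23)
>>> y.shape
(23, 29)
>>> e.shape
(23, 29, 23)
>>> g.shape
(29, 7)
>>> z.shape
(23, 23)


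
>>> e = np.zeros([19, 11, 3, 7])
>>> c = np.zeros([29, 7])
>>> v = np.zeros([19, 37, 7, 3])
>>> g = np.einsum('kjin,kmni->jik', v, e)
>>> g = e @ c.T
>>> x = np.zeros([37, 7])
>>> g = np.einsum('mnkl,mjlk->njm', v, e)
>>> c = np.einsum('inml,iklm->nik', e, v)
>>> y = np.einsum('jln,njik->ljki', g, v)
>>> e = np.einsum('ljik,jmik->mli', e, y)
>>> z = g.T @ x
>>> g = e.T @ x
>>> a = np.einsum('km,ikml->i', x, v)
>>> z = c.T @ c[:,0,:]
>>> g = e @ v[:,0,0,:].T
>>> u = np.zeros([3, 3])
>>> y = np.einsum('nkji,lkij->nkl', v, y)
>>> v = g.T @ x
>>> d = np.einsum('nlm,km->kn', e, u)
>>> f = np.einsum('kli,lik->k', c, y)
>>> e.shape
(37, 19, 3)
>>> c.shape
(11, 19, 37)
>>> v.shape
(19, 19, 7)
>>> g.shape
(37, 19, 19)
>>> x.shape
(37, 7)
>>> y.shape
(19, 37, 11)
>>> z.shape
(37, 19, 37)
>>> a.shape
(19,)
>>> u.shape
(3, 3)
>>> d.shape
(3, 37)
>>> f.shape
(11,)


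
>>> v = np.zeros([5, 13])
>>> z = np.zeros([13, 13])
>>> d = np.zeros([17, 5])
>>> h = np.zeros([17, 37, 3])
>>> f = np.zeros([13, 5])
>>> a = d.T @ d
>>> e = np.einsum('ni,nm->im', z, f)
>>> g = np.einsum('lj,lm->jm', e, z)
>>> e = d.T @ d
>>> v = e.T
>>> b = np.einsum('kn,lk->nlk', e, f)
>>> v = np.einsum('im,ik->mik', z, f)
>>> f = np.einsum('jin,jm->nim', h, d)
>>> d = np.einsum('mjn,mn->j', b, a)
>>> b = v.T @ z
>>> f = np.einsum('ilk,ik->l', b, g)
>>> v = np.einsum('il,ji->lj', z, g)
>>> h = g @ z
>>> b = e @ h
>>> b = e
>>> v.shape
(13, 5)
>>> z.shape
(13, 13)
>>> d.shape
(13,)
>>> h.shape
(5, 13)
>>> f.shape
(13,)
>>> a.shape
(5, 5)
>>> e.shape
(5, 5)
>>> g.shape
(5, 13)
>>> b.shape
(5, 5)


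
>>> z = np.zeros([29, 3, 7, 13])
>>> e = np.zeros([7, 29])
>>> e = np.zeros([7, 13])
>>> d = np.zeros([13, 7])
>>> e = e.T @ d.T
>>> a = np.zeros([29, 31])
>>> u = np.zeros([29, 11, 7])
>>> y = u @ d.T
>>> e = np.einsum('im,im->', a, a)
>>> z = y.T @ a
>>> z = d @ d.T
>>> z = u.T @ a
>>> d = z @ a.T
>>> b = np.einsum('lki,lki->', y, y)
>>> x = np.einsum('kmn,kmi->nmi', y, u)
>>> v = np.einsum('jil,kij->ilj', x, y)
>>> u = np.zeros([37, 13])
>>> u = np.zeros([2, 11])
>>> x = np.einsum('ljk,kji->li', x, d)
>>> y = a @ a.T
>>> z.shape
(7, 11, 31)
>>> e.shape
()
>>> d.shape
(7, 11, 29)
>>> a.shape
(29, 31)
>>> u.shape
(2, 11)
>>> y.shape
(29, 29)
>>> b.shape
()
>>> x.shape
(13, 29)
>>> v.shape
(11, 7, 13)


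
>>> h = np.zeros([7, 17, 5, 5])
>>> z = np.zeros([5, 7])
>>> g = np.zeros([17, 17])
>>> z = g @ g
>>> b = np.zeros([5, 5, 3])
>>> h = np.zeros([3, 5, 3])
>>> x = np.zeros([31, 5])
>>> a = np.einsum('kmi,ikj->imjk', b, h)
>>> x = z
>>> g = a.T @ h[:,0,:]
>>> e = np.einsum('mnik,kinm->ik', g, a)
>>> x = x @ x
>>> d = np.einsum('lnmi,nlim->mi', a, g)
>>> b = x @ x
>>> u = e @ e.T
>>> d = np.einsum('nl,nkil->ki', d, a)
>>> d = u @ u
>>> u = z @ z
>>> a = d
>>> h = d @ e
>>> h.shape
(5, 3)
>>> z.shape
(17, 17)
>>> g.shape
(5, 3, 5, 3)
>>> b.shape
(17, 17)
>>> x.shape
(17, 17)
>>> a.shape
(5, 5)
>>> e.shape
(5, 3)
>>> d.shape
(5, 5)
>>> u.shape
(17, 17)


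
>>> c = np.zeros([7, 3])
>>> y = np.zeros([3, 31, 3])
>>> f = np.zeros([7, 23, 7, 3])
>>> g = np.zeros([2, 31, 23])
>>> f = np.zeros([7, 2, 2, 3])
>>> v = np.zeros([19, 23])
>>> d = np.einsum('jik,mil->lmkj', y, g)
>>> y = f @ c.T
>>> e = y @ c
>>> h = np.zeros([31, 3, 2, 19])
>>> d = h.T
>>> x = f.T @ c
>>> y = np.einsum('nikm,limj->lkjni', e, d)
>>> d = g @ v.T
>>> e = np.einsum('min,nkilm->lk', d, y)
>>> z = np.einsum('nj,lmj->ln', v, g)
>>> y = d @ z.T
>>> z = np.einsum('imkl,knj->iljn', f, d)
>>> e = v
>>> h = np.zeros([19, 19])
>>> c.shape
(7, 3)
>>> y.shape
(2, 31, 2)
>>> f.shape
(7, 2, 2, 3)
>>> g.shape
(2, 31, 23)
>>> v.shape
(19, 23)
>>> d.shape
(2, 31, 19)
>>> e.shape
(19, 23)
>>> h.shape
(19, 19)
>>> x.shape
(3, 2, 2, 3)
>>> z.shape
(7, 3, 19, 31)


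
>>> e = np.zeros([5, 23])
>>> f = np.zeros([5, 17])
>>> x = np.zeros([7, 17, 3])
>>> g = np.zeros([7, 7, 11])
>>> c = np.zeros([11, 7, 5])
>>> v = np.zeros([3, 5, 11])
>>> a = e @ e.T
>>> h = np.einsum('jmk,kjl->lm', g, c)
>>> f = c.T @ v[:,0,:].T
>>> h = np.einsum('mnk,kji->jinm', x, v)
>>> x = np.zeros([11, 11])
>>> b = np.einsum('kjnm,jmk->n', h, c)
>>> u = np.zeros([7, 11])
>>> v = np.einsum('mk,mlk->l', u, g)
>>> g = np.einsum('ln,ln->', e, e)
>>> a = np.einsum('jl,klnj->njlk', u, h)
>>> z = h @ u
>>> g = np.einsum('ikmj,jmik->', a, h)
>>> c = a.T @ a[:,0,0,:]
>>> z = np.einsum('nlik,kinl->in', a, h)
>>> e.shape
(5, 23)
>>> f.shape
(5, 7, 3)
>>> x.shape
(11, 11)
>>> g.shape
()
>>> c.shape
(5, 11, 7, 5)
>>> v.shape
(7,)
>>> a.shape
(17, 7, 11, 5)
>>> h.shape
(5, 11, 17, 7)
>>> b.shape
(17,)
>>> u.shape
(7, 11)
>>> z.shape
(11, 17)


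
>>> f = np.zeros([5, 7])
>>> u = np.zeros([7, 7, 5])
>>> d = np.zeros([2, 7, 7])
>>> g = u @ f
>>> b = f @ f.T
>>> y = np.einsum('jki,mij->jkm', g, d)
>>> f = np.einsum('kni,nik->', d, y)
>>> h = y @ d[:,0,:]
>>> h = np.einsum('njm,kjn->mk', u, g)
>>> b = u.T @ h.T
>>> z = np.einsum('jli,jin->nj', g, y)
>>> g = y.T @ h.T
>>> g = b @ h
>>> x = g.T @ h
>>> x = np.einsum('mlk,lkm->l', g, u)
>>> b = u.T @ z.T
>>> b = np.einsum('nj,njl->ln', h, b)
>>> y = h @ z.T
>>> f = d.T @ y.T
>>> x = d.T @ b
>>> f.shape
(7, 7, 5)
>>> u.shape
(7, 7, 5)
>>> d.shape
(2, 7, 7)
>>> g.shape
(5, 7, 7)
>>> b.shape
(2, 5)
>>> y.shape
(5, 2)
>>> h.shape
(5, 7)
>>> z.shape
(2, 7)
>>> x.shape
(7, 7, 5)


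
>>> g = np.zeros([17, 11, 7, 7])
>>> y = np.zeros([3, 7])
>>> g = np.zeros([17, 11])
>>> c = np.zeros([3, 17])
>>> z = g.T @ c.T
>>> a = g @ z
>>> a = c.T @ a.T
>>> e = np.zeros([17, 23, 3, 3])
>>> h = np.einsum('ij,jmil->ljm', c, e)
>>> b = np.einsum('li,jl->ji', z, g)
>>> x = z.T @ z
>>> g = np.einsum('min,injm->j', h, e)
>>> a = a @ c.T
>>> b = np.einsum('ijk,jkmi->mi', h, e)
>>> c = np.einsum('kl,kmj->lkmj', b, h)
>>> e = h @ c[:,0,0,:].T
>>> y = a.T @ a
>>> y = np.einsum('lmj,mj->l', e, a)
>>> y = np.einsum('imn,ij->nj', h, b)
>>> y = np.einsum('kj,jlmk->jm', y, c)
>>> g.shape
(3,)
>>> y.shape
(3, 17)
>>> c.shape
(3, 3, 17, 23)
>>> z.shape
(11, 3)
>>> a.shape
(17, 3)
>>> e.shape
(3, 17, 3)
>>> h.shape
(3, 17, 23)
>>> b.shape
(3, 3)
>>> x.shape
(3, 3)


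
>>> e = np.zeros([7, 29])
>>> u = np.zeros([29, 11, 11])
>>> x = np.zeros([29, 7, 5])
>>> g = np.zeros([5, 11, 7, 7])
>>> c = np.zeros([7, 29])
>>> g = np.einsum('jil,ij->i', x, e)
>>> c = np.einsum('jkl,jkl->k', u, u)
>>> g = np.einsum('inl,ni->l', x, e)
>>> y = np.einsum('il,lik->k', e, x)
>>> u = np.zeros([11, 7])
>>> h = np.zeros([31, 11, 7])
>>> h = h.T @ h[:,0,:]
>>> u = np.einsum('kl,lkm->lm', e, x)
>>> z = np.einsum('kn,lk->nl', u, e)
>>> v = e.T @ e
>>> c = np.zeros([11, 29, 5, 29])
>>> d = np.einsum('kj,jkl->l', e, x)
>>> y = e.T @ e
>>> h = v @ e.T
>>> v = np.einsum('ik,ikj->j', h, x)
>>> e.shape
(7, 29)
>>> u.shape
(29, 5)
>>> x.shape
(29, 7, 5)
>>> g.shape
(5,)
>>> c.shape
(11, 29, 5, 29)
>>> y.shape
(29, 29)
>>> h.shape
(29, 7)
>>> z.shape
(5, 7)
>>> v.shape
(5,)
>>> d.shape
(5,)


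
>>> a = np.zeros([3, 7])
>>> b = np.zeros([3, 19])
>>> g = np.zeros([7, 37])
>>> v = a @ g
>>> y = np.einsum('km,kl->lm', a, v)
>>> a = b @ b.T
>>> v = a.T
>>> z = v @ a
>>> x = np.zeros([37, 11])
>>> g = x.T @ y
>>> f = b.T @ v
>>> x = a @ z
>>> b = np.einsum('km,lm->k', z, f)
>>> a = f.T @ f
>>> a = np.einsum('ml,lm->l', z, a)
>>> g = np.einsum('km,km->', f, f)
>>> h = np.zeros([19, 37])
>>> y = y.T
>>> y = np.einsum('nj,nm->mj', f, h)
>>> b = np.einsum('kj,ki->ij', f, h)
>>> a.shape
(3,)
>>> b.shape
(37, 3)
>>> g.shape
()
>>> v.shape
(3, 3)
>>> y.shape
(37, 3)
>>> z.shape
(3, 3)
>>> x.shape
(3, 3)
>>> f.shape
(19, 3)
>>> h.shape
(19, 37)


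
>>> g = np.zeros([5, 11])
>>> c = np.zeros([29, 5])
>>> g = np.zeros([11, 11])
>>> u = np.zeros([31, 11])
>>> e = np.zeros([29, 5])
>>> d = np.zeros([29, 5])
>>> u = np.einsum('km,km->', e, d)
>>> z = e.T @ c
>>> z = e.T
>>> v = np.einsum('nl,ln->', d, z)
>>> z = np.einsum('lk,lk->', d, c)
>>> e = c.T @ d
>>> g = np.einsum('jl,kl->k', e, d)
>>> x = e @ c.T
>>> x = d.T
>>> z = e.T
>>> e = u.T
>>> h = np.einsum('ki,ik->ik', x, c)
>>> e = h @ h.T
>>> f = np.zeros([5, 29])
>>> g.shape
(29,)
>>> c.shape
(29, 5)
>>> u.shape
()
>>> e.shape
(29, 29)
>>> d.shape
(29, 5)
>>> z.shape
(5, 5)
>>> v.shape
()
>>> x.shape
(5, 29)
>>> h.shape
(29, 5)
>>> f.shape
(5, 29)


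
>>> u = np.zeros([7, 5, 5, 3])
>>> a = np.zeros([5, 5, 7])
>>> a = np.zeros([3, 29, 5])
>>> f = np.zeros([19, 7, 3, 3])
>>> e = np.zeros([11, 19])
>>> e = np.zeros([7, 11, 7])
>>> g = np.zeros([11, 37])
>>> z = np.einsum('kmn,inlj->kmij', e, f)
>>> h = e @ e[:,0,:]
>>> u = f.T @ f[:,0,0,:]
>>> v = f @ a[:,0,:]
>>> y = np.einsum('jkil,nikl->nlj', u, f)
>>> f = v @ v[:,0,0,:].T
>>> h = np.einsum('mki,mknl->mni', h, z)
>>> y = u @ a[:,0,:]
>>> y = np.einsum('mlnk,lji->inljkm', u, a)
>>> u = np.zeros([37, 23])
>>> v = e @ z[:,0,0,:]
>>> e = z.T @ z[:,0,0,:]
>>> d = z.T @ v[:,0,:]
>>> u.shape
(37, 23)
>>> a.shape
(3, 29, 5)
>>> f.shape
(19, 7, 3, 19)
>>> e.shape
(3, 19, 11, 3)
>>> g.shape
(11, 37)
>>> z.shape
(7, 11, 19, 3)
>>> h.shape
(7, 19, 7)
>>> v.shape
(7, 11, 3)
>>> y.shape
(5, 7, 3, 29, 3, 3)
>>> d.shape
(3, 19, 11, 3)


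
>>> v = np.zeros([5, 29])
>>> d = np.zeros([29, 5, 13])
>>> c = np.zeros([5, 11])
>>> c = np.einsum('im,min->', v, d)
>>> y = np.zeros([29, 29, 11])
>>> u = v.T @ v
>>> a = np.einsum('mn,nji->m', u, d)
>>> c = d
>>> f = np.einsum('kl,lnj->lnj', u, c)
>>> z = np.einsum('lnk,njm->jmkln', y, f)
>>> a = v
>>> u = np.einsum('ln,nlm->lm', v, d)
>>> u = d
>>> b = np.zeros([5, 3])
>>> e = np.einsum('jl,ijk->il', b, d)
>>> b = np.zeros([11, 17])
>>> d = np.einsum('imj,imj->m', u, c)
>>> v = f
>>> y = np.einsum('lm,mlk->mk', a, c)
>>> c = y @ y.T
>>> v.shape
(29, 5, 13)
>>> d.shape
(5,)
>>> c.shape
(29, 29)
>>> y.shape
(29, 13)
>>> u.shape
(29, 5, 13)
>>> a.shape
(5, 29)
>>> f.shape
(29, 5, 13)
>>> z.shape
(5, 13, 11, 29, 29)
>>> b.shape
(11, 17)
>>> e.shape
(29, 3)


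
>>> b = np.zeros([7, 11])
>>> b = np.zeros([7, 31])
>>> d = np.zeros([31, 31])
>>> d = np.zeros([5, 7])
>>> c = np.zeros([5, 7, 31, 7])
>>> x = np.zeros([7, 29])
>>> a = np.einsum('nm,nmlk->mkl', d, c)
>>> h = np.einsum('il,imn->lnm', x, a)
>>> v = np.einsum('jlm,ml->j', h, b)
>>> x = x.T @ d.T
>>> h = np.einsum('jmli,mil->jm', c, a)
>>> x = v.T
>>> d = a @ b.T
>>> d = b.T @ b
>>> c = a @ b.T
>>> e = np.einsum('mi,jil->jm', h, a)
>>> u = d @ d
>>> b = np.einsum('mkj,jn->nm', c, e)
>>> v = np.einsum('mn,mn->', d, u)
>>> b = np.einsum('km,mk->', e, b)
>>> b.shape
()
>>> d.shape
(31, 31)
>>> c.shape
(7, 7, 7)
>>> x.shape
(29,)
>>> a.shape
(7, 7, 31)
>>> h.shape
(5, 7)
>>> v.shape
()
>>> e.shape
(7, 5)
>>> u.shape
(31, 31)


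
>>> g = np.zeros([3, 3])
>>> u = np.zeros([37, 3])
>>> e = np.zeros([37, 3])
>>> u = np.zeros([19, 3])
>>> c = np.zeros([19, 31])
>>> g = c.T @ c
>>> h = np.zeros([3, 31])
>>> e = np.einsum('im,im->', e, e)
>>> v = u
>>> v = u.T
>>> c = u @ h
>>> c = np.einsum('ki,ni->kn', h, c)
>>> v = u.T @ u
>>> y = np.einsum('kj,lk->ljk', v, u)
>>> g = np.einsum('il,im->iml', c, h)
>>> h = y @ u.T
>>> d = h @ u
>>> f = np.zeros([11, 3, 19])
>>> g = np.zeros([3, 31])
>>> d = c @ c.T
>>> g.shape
(3, 31)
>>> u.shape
(19, 3)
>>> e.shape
()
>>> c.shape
(3, 19)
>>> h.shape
(19, 3, 19)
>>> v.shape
(3, 3)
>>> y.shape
(19, 3, 3)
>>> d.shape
(3, 3)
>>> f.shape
(11, 3, 19)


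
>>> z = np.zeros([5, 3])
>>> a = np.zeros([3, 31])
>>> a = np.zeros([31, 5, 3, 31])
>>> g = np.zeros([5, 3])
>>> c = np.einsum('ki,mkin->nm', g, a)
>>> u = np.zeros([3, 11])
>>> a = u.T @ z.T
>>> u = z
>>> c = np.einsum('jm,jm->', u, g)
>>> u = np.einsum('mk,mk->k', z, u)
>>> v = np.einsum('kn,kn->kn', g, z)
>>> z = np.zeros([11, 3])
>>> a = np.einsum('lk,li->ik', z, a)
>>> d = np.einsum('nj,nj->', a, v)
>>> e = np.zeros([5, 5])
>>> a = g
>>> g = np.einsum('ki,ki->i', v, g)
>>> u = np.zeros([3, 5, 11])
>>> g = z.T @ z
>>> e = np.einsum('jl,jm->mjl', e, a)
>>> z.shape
(11, 3)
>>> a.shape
(5, 3)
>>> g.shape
(3, 3)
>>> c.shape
()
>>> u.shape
(3, 5, 11)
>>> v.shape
(5, 3)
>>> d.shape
()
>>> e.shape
(3, 5, 5)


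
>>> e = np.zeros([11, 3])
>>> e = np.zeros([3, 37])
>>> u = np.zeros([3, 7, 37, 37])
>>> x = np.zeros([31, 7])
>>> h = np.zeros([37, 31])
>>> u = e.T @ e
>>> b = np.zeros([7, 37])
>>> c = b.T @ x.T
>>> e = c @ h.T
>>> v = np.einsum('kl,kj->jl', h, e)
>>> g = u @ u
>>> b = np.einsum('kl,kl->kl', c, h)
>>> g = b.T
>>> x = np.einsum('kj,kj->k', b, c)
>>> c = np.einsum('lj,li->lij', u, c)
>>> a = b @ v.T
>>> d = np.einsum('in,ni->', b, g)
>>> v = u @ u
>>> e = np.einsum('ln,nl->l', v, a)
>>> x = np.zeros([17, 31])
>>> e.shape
(37,)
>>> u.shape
(37, 37)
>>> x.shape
(17, 31)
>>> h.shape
(37, 31)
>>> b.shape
(37, 31)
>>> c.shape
(37, 31, 37)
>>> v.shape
(37, 37)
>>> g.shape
(31, 37)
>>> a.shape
(37, 37)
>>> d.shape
()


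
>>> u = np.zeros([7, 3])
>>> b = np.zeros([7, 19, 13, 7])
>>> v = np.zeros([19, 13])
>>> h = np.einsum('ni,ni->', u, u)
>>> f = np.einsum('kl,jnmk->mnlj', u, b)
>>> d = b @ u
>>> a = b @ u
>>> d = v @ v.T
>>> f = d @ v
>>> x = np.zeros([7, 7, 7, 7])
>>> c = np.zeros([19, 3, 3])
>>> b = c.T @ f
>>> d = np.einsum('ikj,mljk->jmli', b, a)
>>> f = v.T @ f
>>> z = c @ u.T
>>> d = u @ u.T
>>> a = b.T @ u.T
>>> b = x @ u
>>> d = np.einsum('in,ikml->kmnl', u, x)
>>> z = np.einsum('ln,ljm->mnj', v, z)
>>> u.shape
(7, 3)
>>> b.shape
(7, 7, 7, 3)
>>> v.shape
(19, 13)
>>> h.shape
()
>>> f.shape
(13, 13)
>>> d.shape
(7, 7, 3, 7)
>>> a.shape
(13, 3, 7)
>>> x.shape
(7, 7, 7, 7)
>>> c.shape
(19, 3, 3)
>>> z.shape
(7, 13, 3)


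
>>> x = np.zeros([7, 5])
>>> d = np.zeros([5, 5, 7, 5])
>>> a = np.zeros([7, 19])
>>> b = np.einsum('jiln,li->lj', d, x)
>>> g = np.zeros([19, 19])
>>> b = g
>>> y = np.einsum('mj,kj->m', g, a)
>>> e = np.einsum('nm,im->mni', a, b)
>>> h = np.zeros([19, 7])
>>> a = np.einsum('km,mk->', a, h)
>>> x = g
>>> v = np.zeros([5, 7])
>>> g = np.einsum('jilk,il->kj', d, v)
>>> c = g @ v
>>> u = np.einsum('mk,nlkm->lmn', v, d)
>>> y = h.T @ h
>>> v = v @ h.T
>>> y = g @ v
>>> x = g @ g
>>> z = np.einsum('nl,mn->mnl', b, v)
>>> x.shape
(5, 5)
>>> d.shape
(5, 5, 7, 5)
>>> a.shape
()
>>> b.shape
(19, 19)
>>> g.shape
(5, 5)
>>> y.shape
(5, 19)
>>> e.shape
(19, 7, 19)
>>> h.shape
(19, 7)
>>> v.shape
(5, 19)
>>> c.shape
(5, 7)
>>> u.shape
(5, 5, 5)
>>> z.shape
(5, 19, 19)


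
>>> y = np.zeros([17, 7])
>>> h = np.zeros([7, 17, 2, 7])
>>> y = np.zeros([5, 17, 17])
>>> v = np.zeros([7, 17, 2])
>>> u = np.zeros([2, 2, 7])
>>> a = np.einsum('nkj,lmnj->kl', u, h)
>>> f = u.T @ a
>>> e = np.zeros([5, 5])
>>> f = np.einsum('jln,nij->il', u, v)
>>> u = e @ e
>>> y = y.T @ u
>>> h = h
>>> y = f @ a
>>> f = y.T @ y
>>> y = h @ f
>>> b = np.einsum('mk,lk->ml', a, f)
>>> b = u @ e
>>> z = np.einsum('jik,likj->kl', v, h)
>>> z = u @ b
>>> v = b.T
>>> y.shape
(7, 17, 2, 7)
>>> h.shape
(7, 17, 2, 7)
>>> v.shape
(5, 5)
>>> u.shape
(5, 5)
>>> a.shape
(2, 7)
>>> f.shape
(7, 7)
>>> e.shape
(5, 5)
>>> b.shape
(5, 5)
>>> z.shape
(5, 5)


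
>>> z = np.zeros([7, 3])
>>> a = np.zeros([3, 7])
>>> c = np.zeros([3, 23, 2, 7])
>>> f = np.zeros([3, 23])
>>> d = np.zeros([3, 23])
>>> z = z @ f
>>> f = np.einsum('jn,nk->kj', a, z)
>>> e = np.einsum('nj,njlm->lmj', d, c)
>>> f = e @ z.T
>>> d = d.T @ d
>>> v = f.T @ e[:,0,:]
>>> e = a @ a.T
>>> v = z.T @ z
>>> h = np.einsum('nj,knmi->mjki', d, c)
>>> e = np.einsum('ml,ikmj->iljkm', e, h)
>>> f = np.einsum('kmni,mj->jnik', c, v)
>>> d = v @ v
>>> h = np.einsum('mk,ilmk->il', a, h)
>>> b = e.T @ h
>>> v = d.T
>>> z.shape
(7, 23)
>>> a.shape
(3, 7)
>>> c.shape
(3, 23, 2, 7)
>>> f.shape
(23, 2, 7, 3)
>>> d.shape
(23, 23)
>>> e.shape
(2, 3, 7, 23, 3)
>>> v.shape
(23, 23)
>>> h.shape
(2, 23)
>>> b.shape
(3, 23, 7, 3, 23)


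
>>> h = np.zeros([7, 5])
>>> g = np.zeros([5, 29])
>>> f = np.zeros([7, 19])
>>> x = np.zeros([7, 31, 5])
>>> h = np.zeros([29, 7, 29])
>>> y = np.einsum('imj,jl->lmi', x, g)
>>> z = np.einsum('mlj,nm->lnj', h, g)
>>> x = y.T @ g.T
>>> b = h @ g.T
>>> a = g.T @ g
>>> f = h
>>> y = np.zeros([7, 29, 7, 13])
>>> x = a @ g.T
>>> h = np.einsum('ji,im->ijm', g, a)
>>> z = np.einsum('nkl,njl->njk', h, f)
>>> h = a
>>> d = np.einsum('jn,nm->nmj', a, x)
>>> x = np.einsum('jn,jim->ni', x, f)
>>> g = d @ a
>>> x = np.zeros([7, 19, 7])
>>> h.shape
(29, 29)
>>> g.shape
(29, 5, 29)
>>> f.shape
(29, 7, 29)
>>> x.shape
(7, 19, 7)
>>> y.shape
(7, 29, 7, 13)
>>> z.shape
(29, 7, 5)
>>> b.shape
(29, 7, 5)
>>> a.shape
(29, 29)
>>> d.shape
(29, 5, 29)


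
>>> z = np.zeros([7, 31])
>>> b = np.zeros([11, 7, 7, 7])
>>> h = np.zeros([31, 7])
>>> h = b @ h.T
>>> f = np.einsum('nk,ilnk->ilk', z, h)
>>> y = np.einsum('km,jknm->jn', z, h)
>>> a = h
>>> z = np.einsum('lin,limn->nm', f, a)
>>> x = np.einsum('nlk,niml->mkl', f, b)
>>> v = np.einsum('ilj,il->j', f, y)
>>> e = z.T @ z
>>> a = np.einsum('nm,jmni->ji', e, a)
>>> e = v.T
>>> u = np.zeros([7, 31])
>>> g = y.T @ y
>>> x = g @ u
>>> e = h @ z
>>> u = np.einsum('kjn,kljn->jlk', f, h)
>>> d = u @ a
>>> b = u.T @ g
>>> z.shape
(31, 7)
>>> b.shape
(11, 7, 7)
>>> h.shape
(11, 7, 7, 31)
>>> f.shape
(11, 7, 31)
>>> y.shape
(11, 7)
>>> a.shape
(11, 31)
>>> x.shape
(7, 31)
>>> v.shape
(31,)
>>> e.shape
(11, 7, 7, 7)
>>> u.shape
(7, 7, 11)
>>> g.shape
(7, 7)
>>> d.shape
(7, 7, 31)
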